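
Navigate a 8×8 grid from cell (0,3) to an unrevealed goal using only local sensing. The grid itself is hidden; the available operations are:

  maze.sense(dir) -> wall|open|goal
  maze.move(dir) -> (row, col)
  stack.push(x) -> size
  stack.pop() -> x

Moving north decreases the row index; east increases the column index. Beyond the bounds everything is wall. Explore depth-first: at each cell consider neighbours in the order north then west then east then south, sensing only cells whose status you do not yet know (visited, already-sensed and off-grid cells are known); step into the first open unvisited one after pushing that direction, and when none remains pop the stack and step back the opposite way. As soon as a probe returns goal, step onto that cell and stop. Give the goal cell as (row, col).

Step: maze.sense[dir→west]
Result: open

Step: stack.push[x→west]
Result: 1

Step: maze.move[dir→west]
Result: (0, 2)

Step: maze.sense[dir→west]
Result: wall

Step: maze.sense[dir→south]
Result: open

Step: stack.push[x→south]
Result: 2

Step: maze.move[dir→south]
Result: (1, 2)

Step: maze.sense[dir→west]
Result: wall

Step: maze.sense[dir→east]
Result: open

Step: stack.push[x→east]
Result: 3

Step: maze.move[dir→east]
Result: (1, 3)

Step: maze.sense[dir→east]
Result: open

Step: stack.push[x→east]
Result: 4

Step: maze.move[dir→east]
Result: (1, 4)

Step: maze.sense[dir→north]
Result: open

Step: stack.push[x→north]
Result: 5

Step: maze.move[dir→north]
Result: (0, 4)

Step: maze.sense[dir→east]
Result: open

Step: stack.push[x→east]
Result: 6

Step: maze.move[dir→east]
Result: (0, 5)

Step: maze.sense[dir→east]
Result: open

Step: stack.push[x→east]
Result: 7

Step: maze.move[dir→east]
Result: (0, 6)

Step: maze.sense[dir→east]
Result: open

Step: stack.push[x→east]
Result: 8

Step: maze.move[dir→east]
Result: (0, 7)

Step: maze.sense[dir→south]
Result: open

Step: stack.push[x→south]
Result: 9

Step: maze.move[dir→south]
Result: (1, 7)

Step: maze.sense[dir→west]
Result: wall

Step: maze.sense[dir→south]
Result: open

Step: stack.push[x→south]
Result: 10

Step: maze.move[dir→south]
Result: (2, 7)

Step: maze.sense[dir→west]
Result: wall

Step: maze.sense[dir→south]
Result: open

Step: stack.push[x→south]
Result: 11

Step: maze.move[dir→south]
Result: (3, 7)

Step: maze.sense[dir→west]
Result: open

Step: stack.push[x→west]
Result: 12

Step: maze.move[dir→west]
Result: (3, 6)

Step: maze.sense[dir→west]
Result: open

Step: stack.push[x→west]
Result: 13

Step: maze.move[dir→west]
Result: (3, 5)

Step: maze.sense[dir→north]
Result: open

Step: stack.push[x→north]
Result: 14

Step: maze.move[dir→north]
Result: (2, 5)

Step: maze.sense[dir→north]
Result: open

Step: stack.push[x→north]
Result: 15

Step: maze.move[dir→north]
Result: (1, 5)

Step: stack.pop[]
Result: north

Step: maze.move[dir→south]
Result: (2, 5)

Step: maze.sense[dir→west]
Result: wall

Step: stack.pop[]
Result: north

Step: maze.move[dir→south]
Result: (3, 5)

Step: maze.sense[dir→west]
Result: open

Step: stack.push[x→west]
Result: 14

Step: maze.move[dir→west]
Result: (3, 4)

Step: maze.sense[dir→west]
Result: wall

Step: maze.sense[dir→south]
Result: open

Step: stack.push[x→south]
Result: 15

Step: maze.move[dir→south]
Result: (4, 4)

Step: maze.sense[dir→west]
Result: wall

Step: maze.sense[dir→east]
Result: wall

Step: maze.sense[dir→south]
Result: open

Step: stack.push[x→south]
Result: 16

Step: maze.move[dir→south]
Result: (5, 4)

Step: maze.sense[dir→west]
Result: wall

Step: maze.sense[dir→east]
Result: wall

Step: maze.sense[dir→south]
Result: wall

Step: stack.pop[]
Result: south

Step: maze.move[dir→north]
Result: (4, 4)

Step: stack.pop[]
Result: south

Step: maze.move[dir→north]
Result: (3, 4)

Step: stack.pop[]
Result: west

Step: maze.move[dir→east]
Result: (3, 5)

Step: stack.pop[]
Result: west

Step: maze.move[dir→east]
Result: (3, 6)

Step: maze.sense[dir→south]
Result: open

Step: stack.push[x→south]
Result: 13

Step: maze.move[dir→south]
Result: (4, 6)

Step: maze.sense[dir→east]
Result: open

Step: stack.push[x→east]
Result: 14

Step: maze.move[dir→east]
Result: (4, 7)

Step: maze.sense[dir→south]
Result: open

Step: stack.push[x→south]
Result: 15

Step: maze.move[dir→south]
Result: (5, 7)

Step: maze.sense[dir→west]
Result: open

Step: stack.push[x→west]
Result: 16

Step: maze.move[dir→west]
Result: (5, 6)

Step: maze.sense[dir→south]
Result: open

Step: stack.push[x→south]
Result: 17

Step: maze.move[dir→south]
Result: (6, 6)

Step: maze.sense[dir→west]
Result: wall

Step: maze.sense[dir→east]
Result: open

Step: stack.push[x→east]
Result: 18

Step: maze.move[dir→east]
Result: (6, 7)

Step: maze.sense[dir→south]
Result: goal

Step: maze.move[dir→south]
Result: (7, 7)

Answer: (7, 7)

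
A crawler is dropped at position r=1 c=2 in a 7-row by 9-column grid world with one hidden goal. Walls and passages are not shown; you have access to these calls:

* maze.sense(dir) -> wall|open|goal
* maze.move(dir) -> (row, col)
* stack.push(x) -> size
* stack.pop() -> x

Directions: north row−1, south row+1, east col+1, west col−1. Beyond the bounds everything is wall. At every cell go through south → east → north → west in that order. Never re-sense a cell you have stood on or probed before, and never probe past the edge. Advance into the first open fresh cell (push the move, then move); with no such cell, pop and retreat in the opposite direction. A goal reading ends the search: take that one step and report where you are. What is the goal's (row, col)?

% 1. sense(dir→south) == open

% 2. push(x→south) == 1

% 3. move(dir→south) == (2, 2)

% 4. sense(dir→south) == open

% 5. push(x→south) == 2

% 6. move(dir→south) == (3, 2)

% 7. sense(dir→south) == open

% 8. push(x→south) == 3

% 9. move(dir→south) == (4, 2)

% 10. sense(dir→south) == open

% 11. push(x→south) == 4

% 12. move(dir→south) == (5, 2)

% 13. sense(dir→south) == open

% 14. push(x→south) == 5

% 15. move(dir→south) == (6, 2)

% 16. sense(dir→east) == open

% 17. push(x→east) == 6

% 18. move(dir→east) == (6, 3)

% 19. sense(dir→east) == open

% 20. push(x→east) == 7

% 21. move(dir→east) == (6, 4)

% 22. sense(dir→east) == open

% 23. push(x→east) == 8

% 24. move(dir→east) == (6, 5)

% 25. sense(dir→east) == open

% 26. push(x→east) == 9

% 27. move(dir→east) == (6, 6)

% 28. sense(dir→east) == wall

% 29. sense(dir→north) == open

% 30. push(x→north) == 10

% 31. move(dir→north) == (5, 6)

% 32. sense(dir→east) == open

% 33. push(x→east) == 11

% 34. move(dir→east) == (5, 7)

% 35. sense(dir→east) == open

% 36. push(x→east) == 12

% 37. move(dir→east) == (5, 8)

% 38. sense(dir→south) == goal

% 39. move(dir→south) == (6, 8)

Answer: (6, 8)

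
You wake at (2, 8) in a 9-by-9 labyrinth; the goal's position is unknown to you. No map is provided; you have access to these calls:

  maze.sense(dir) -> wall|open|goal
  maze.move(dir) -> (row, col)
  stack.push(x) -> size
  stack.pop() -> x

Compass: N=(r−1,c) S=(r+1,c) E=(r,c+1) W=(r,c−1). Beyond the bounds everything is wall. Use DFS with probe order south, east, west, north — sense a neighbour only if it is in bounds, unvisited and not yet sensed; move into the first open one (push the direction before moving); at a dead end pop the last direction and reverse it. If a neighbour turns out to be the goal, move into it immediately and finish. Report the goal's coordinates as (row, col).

Invoking sense on dir→south, and observe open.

Invoking push on x→south, giving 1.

Next I call move on dir→south, → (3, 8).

I use sense on dir→south, yielding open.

I run push on x→south, giving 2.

Calling move on dir→south, : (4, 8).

Invoking sense on dir→south, and observe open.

Calling push on x→south, — result: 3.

I run move on dir→south, and observe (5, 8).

Using sense on dir→south, and see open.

Calling push on x→south, and see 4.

Invoking move on dir→south, and observe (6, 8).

Invoking sense on dir→south, → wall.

Using sense on dir→west, : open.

Next I call push on x→west, and get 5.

Next I call move on dir→west, and observe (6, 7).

I run sense on dir→south, → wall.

Now I run sense on dir→west, and observe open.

Now I run push on x→west, and get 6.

I run move on dir→west, → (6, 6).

Calling sense on dir→south, and get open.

I use push on x→south, — result: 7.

Calling move on dir→south, — result: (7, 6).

I try sense on dir→south, → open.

I try push on x→south, and observe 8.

I invoke move on dir→south, — result: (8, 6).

I run sense on dir→east, and get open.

I invoke push on x→east, and see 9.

I try move on dir→east, yielding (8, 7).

Now I run sense on dir→east, and get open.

Now I run push on x→east, and observe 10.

I invoke move on dir→east, which returns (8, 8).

Using pop(), — result: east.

I use move on dir→west, — result: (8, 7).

Using pop, which returns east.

Now I run move on dir→west, which returns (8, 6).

I call sense on dir→west, — result: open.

I use push on x→west, yielding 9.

I call move on dir→west, → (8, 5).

Then sense on dir→west, and get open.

I run push on x→west, and see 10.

Calling move on dir→west, and observe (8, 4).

Now I run sense on dir→west, — result: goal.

Calling move on dir→west, and observe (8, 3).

Answer: (8, 3)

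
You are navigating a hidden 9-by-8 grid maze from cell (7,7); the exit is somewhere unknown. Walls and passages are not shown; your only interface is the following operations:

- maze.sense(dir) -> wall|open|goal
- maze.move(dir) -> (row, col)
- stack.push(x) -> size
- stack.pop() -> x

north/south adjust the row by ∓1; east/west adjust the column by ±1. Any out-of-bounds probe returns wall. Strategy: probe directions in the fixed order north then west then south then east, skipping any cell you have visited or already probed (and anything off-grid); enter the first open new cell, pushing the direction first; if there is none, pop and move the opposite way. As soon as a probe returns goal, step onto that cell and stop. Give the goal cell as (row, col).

Act: sense[dir→north]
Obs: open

Act: push[x→north]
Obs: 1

Act: move[dir→north]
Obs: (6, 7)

Act: sense[dir→north]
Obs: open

Act: push[x→north]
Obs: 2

Act: move[dir→north]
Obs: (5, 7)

Act: sense[dir→north]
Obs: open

Act: push[x→north]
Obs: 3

Act: move[dir→north]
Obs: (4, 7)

Act: sense[dir→north]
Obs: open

Act: push[x→north]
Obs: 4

Act: move[dir→north]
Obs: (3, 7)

Act: sense[dir→north]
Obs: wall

Act: sense[dir→west]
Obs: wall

Act: pop[]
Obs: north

Act: move[dir→south]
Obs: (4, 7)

Act: sense[dir→west]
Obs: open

Act: push[x→west]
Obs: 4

Act: move[dir→west]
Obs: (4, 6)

Act: sense[dir→west]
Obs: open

Act: push[x→west]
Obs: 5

Act: move[dir→west]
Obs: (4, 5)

Act: sense[dir→north]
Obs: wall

Act: sense[dir→west]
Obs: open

Act: push[x→west]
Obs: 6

Act: move[dir→west]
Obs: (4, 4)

Act: sense[dir→north]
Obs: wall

Act: sense[dir→west]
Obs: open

Act: push[x→west]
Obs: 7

Act: move[dir→west]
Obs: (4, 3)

Act: sense[dir→north]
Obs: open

Act: push[x→north]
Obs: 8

Act: move[dir→north]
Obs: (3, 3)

Act: sense[dir→north]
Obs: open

Act: push[x→north]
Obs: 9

Act: move[dir→north]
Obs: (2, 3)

Act: sense[dir→north]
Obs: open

Act: push[x→north]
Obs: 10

Act: move[dir→north]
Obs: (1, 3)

Act: sense[dir→north]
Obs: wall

Act: sense[dir→west]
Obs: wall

Act: sense[dir→east]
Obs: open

Act: push[x→east]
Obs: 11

Act: move[dir→east]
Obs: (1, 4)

Act: sense[dir→north]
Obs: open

Act: push[x→north]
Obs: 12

Act: move[dir→north]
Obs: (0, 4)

Act: sense[dir→east]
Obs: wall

Act: pop[]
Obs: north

Act: move[dir→south]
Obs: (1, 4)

Act: sense[dir→south]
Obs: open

Act: push[x→south]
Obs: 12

Act: move[dir→south]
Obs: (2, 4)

Act: sense[dir→east]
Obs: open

Act: push[x→east]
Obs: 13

Act: move[dir→east]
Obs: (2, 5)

Act: sense[dir→north]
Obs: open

Act: push[x→north]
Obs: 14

Act: move[dir→north]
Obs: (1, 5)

Act: sense[dir→east]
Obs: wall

Act: pop[]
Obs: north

Act: move[dir→south]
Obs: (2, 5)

Act: sense[dir→east]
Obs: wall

Act: pop[]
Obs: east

Act: move[dir→west]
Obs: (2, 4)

Act: pop[]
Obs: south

Act: move[dir→north]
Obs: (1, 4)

Act: pop[]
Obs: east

Act: move[dir→west]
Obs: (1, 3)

Act: pop[]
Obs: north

Act: move[dir→south]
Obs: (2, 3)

Act: sense[dir→west]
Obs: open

Act: push[x→west]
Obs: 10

Act: move[dir→west]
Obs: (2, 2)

Act: sense[dir→west]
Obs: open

Act: push[x→west]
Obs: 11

Act: move[dir→west]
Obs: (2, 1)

Act: sense[dir→north]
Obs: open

Act: push[x→north]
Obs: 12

Act: move[dir→north]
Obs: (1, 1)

Act: sense[dir→north]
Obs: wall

Act: sense[dir→west]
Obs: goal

Act: move[dir→west]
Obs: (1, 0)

Answer: (1, 0)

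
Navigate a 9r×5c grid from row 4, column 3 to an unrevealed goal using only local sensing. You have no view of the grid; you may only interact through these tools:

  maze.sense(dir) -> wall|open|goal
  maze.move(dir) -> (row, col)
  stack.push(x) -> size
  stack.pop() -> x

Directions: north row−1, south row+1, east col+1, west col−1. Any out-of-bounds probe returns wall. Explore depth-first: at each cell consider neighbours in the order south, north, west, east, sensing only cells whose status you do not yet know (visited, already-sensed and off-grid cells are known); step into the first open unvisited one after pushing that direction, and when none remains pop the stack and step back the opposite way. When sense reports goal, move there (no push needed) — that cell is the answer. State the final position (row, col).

>>> maze.sense dir→south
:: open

>>> stack.push x→south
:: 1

>>> maze.move dir→south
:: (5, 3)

>>> maze.sense dir→south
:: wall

>>> maze.sense dir→west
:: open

>>> stack.push x→west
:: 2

>>> maze.move dir→west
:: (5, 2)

>>> maze.sense dir→south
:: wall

>>> maze.sense dir→north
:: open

>>> stack.push x→north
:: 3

>>> maze.move dir→north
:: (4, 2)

>>> maze.sense dir→north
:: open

>>> stack.push x→north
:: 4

>>> maze.move dir→north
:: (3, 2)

>>> maze.sense dir→north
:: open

>>> stack.push x→north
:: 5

>>> maze.move dir→north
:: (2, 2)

>>> maze.sense dir→north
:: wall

>>> maze.sense dir→west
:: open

>>> stack.push x→west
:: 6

>>> maze.move dir→west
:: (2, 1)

>>> maze.sense dir→south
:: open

>>> stack.push x→south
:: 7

>>> maze.move dir→south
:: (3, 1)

>>> maze.sense dir→south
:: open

>>> stack.push x→south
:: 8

>>> maze.move dir→south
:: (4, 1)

>>> maze.sense dir→south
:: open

>>> stack.push x→south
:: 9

>>> maze.move dir→south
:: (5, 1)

>>> maze.sense dir→south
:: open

>>> stack.push x→south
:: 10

>>> maze.move dir→south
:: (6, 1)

>>> maze.sense dir→south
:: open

>>> stack.push x→south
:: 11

>>> maze.move dir→south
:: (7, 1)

>>> maze.sense dir→south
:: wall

>>> maze.sense dir→west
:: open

>>> stack.push x→west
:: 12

>>> maze.move dir→west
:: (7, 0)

>>> maze.sense dir→south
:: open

>>> stack.push x→south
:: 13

>>> maze.move dir→south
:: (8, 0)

>>> stack.pop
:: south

>>> maze.move dir→north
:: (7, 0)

>>> maze.sense dir→north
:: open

>>> stack.push x→north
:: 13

>>> maze.move dir→north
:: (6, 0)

>>> maze.sense dir→north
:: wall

>>> stack.pop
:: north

>>> maze.move dir→south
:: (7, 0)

>>> stack.pop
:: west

>>> maze.move dir→east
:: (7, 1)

>>> maze.sense dir→east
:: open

>>> stack.push x→east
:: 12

>>> maze.move dir→east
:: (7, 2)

>>> maze.sense dir→south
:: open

>>> stack.push x→south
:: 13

>>> maze.move dir→south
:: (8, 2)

>>> maze.sense dir→east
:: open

>>> stack.push x→east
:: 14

>>> maze.move dir→east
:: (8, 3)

>>> maze.sense dir→north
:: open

>>> stack.push x→north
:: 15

>>> maze.move dir→north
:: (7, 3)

>>> maze.sense dir→east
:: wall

>>> stack.pop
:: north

>>> maze.move dir→south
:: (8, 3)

>>> maze.sense dir→east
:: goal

>>> maze.move dir→east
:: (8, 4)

Answer: (8, 4)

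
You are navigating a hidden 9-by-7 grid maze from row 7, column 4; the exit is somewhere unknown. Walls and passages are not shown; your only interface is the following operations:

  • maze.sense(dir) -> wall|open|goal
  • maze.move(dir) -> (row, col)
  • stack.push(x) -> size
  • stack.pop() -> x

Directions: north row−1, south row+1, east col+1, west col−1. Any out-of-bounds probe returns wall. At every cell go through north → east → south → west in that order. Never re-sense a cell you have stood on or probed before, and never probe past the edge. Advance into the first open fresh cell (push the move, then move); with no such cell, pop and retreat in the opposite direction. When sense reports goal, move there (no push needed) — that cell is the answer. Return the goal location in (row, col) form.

>>> sense dir: north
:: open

>>> push x: north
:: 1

>>> move dir: north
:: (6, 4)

>>> sense dir: north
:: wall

>>> sense dir: east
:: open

>>> push x: east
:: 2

>>> move dir: east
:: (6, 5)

>>> sense dir: north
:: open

>>> push x: north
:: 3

>>> move dir: north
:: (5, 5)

>>> sense dir: north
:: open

>>> push x: north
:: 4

>>> move dir: north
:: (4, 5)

>>> sense dir: north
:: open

>>> push x: north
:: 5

>>> move dir: north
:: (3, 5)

>>> sense dir: north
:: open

>>> push x: north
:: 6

>>> move dir: north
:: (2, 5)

>>> sense dir: north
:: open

>>> push x: north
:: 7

>>> move dir: north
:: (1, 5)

>>> sense dir: north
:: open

>>> push x: north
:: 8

>>> move dir: north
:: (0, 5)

>>> sense dir: east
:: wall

>>> sense dir: west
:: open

>>> push x: west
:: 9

>>> move dir: west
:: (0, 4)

>>> sense dir: south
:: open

>>> push x: south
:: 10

>>> move dir: south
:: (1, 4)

>>> sense dir: south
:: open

>>> push x: south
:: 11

>>> move dir: south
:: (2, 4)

>>> sense dir: south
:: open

>>> push x: south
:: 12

>>> move dir: south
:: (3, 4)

>>> sense dir: south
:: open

>>> push x: south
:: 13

>>> move dir: south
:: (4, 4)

>>> sense dir: west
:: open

>>> push x: west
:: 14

>>> move dir: west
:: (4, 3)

>>> sense dir: north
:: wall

>>> sense dir: south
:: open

>>> push x: south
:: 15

>>> move dir: south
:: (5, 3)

>>> sense dir: south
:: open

>>> push x: south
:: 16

>>> move dir: south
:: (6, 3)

>>> sense dir: south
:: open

>>> push x: south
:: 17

>>> move dir: south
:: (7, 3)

>>> sense dir: south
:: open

>>> push x: south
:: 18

>>> move dir: south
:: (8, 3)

>>> sense dir: east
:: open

>>> push x: east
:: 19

>>> move dir: east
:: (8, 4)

>>> sense dir: east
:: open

>>> push x: east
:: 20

>>> move dir: east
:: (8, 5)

>>> sense dir: north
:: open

>>> push x: north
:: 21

>>> move dir: north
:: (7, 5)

>>> sense dir: east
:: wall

>>> pop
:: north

>>> move dir: south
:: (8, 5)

>>> sense dir: east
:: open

>>> push x: east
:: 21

>>> move dir: east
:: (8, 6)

>>> pop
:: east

>>> move dir: west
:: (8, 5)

>>> pop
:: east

>>> move dir: west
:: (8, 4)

>>> pop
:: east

>>> move dir: west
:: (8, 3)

>>> sense dir: west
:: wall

>>> pop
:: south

>>> move dir: north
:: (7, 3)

>>> sense dir: west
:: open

>>> push x: west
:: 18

>>> move dir: west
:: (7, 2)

>>> sense dir: north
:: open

>>> push x: north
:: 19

>>> move dir: north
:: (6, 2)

>>> sense dir: north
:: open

>>> push x: north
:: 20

>>> move dir: north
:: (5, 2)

>>> sense dir: north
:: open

>>> push x: north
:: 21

>>> move dir: north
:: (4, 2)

>>> sense dir: north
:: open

>>> push x: north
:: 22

>>> move dir: north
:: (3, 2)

>>> sense dir: north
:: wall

>>> sense dir: west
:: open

>>> push x: west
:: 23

>>> move dir: west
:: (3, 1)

>>> sense dir: north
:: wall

>>> sense dir: south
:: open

>>> push x: south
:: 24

>>> move dir: south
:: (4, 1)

>>> sense dir: south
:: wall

>>> sense dir: west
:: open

>>> push x: west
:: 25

>>> move dir: west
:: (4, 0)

>>> sense dir: north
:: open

>>> push x: north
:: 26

>>> move dir: north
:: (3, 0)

>>> sense dir: north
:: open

>>> push x: north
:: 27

>>> move dir: north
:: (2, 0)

>>> sense dir: north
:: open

>>> push x: north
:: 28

>>> move dir: north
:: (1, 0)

>>> sense dir: north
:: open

>>> push x: north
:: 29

>>> move dir: north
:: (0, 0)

>>> sense dir: east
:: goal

>>> move dir: east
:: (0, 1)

Answer: (0, 1)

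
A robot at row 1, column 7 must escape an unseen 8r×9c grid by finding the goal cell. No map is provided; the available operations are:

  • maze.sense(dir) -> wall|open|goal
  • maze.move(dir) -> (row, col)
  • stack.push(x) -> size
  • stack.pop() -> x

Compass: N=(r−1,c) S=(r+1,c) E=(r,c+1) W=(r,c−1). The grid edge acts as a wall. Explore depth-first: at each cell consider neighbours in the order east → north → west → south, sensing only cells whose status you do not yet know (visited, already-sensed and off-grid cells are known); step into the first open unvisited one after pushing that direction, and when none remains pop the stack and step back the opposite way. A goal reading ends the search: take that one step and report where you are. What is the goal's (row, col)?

% sense(dir=east) -> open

% push(x=east) -> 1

% move(dir=east) -> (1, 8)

% sense(dir=north) -> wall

% sense(dir=south) -> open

% push(x=south) -> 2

% move(dir=south) -> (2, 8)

% sense(dir=west) -> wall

% sense(dir=south) -> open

% push(x=south) -> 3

% move(dir=south) -> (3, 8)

% sense(dir=west) -> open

% push(x=west) -> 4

% move(dir=west) -> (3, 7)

% sense(dir=west) -> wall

% sense(dir=south) -> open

% push(x=south) -> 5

% move(dir=south) -> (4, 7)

% sense(dir=east) -> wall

% sense(dir=west) -> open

% push(x=west) -> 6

% move(dir=west) -> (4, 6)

% sense(dir=west) -> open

% push(x=west) -> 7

% move(dir=west) -> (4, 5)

% sense(dir=north) -> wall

% sense(dir=west) -> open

% push(x=west) -> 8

% move(dir=west) -> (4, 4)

% sense(dir=north) -> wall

% sense(dir=west) -> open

% push(x=west) -> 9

% move(dir=west) -> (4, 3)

% sense(dir=north) -> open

% push(x=north) -> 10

% move(dir=north) -> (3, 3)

% sense(dir=north) -> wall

% sense(dir=west) -> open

% push(x=west) -> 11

% move(dir=west) -> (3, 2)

% sense(dir=north) -> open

% push(x=north) -> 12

% move(dir=north) -> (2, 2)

% sense(dir=north) -> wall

% sense(dir=west) -> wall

% pop() -> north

% move(dir=south) -> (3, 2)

% sense(dir=west) -> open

% push(x=west) -> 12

% move(dir=west) -> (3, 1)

% sense(dir=west) -> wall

% sense(dir=south) -> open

% push(x=south) -> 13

% move(dir=south) -> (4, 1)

% sense(dir=east) -> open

% push(x=east) -> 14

% move(dir=east) -> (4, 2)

% sense(dir=south) -> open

% push(x=south) -> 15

% move(dir=south) -> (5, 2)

% sense(dir=east) -> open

% push(x=east) -> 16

% move(dir=east) -> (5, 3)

% sense(dir=east) -> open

% push(x=east) -> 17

% move(dir=east) -> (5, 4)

% sense(dir=east) -> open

% push(x=east) -> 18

% move(dir=east) -> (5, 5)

% sense(dir=east) -> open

% push(x=east) -> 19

% move(dir=east) -> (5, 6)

% sense(dir=east) -> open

% push(x=east) -> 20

% move(dir=east) -> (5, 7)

% sense(dir=east) -> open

% push(x=east) -> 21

% move(dir=east) -> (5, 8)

% sense(dir=south) -> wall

% pop() -> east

% move(dir=west) -> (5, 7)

% sense(dir=south) -> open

% push(x=south) -> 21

% move(dir=south) -> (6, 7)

% sense(dir=west) -> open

% push(x=west) -> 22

% move(dir=west) -> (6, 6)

% sense(dir=west) -> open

% push(x=west) -> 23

% move(dir=west) -> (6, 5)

% sense(dir=west) -> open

% push(x=west) -> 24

% move(dir=west) -> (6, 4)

% sense(dir=west) -> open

% push(x=west) -> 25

% move(dir=west) -> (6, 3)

% sense(dir=west) -> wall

% sense(dir=south) -> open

% push(x=south) -> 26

% move(dir=south) -> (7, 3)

% sense(dir=east) -> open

% push(x=east) -> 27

% move(dir=east) -> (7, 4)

% sense(dir=east) -> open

% push(x=east) -> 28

% move(dir=east) -> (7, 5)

% sense(dir=east) -> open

% push(x=east) -> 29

% move(dir=east) -> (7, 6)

% sense(dir=east) -> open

% push(x=east) -> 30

% move(dir=east) -> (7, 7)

% sense(dir=east) -> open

% push(x=east) -> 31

% move(dir=east) -> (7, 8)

% pop() -> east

% move(dir=west) -> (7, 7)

% pop() -> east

% move(dir=west) -> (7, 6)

% pop() -> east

% move(dir=west) -> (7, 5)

% pop() -> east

% move(dir=west) -> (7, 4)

% pop() -> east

% move(dir=west) -> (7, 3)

% sense(dir=west) -> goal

% move(dir=west) -> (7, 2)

Answer: (7, 2)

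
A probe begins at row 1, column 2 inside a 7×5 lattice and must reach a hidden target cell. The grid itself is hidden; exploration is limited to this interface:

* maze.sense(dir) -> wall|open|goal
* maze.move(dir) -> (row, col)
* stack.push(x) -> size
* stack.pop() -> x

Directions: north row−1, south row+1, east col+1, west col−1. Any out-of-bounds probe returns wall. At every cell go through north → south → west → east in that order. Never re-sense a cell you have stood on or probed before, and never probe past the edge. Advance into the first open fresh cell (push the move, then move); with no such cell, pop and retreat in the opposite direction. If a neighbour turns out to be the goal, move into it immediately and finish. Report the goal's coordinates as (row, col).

-- 1. maze.sense(dir='north') => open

-- 2. stack.push(x='north') => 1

-- 3. maze.move(dir='north') => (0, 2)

-- 4. maze.sense(dir='west') => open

-- 5. stack.push(x='west') => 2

-- 6. maze.move(dir='west') => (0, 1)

-- 7. maze.sense(dir='south') => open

-- 8. stack.push(x='south') => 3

-- 9. maze.move(dir='south') => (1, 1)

-- 10. maze.sense(dir='south') => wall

-- 11. maze.sense(dir='west') => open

-- 12. stack.push(x='west') => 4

-- 13. maze.move(dir='west') => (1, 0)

-- 14. maze.sense(dir='north') => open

-- 15. stack.push(x='north') => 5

-- 16. maze.move(dir='north') => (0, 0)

-- 17. stack.pop() => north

-- 18. maze.move(dir='south') => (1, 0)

-- 19. maze.sense(dir='south') => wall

-- 20. stack.pop() => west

-- 21. maze.move(dir='east') => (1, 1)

-- 22. stack.pop() => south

-- 23. maze.move(dir='north') => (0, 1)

-- 24. stack.pop() => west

-- 25. maze.move(dir='east') => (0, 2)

-- 26. maze.sense(dir='east') => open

-- 27. stack.push(x='east') => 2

-- 28. maze.move(dir='east') => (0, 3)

-- 29. maze.sense(dir='south') => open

-- 30. stack.push(x='south') => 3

-- 31. maze.move(dir='south') => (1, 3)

-- 32. maze.sense(dir='south') => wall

-- 33. maze.sense(dir='east') => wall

-- 34. stack.pop() => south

-- 35. maze.move(dir='north') => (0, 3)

-- 36. maze.sense(dir='east') => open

-- 37. stack.push(x='east') => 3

-- 38. maze.move(dir='east') => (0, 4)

-- 39. stack.pop() => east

-- 40. maze.move(dir='west') => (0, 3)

-- 41. stack.pop() => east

-- 42. maze.move(dir='west') => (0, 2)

-- 43. stack.pop() => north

-- 44. maze.move(dir='south') => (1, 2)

-- 45. maze.sense(dir='south') => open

-- 46. stack.push(x='south') => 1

-- 47. maze.move(dir='south') => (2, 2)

-- 48. maze.sense(dir='south') => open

-- 49. stack.push(x='south') => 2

-- 50. maze.move(dir='south') => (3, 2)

-- 51. maze.sense(dir='south') => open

-- 52. stack.push(x='south') => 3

-- 53. maze.move(dir='south') => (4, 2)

-- 54. maze.sense(dir='south') => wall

-- 55. maze.sense(dir='west') => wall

-- 56. maze.sense(dir='east') => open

-- 57. stack.push(x='east') => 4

-- 58. maze.move(dir='east') => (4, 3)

-- 59. maze.sense(dir='north') => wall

-- 60. maze.sense(dir='south') => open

-- 61. stack.push(x='south') => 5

-- 62. maze.move(dir='south') => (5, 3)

-- 63. maze.sense(dir='south') => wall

-- 64. maze.sense(dir='east') => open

-- 65. stack.push(x='east') => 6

-- 66. maze.move(dir='east') => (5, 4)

-- 67. maze.sense(dir='north') => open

-- 68. stack.push(x='north') => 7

-- 69. maze.move(dir='north') => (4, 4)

-- 70. maze.sense(dir='north') => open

-- 71. stack.push(x='north') => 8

-- 72. maze.move(dir='north') => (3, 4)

-- 73. maze.sense(dir='north') => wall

-- 74. stack.pop() => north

-- 75. maze.move(dir='south') => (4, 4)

-- 76. stack.pop() => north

-- 77. maze.move(dir='south') => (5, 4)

-- 78. maze.sense(dir='south') => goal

-- 79. maze.move(dir='south') => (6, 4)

Answer: (6, 4)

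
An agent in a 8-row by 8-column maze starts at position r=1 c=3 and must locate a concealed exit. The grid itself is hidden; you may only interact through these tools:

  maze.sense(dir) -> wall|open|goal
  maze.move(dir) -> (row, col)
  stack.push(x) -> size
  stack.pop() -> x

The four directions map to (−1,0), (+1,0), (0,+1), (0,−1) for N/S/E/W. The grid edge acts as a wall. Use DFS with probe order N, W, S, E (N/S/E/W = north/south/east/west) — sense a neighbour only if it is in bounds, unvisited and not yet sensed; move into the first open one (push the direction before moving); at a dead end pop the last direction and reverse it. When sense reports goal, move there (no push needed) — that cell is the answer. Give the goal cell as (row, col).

·→ sense(dir=north)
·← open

·→ push(x=north)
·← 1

·→ move(dir=north)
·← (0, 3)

·→ sense(dir=west)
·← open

·→ push(x=west)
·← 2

·→ move(dir=west)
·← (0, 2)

·→ sense(dir=west)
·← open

·→ push(x=west)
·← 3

·→ move(dir=west)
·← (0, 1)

·→ sense(dir=west)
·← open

·→ push(x=west)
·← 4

·→ move(dir=west)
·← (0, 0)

·→ sense(dir=south)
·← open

·→ push(x=south)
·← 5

·→ move(dir=south)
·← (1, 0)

·→ sense(dir=south)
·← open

·→ push(x=south)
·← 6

·→ move(dir=south)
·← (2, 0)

·→ sense(dir=south)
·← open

·→ push(x=south)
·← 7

·→ move(dir=south)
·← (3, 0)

·→ sense(dir=south)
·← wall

·→ sense(dir=east)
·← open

·→ push(x=east)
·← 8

·→ move(dir=east)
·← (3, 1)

·→ sense(dir=north)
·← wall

·→ sense(dir=south)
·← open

·→ push(x=south)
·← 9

·→ move(dir=south)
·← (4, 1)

·→ sense(dir=south)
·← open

·→ push(x=south)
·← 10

·→ move(dir=south)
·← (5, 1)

·→ sense(dir=west)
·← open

·→ push(x=west)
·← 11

·→ move(dir=west)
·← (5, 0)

·→ sense(dir=south)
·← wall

·→ pop()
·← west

·→ move(dir=east)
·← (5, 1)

·→ sense(dir=south)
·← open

·→ push(x=south)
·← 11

·→ move(dir=south)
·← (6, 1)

·→ sense(dir=south)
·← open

·→ push(x=south)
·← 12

·→ move(dir=south)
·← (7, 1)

·→ sense(dir=west)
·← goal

·→ move(dir=west)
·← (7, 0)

Answer: (7, 0)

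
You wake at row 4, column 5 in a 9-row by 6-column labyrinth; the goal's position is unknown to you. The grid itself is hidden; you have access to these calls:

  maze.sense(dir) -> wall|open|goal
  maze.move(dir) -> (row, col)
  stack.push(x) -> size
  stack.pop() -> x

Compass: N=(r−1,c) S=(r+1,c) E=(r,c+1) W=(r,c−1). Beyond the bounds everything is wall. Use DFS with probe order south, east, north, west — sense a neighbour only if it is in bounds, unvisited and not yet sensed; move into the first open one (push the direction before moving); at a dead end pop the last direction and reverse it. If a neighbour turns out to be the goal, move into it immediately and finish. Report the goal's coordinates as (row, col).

CALL sense[south]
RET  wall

CALL sense[north]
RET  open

CALL push[north]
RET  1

CALL move[north]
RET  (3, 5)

CALL sense[north]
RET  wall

CALL sense[west]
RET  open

CALL push[west]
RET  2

CALL move[west]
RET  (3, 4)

CALL sense[south]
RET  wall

CALL sense[north]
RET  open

CALL push[north]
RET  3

CALL move[north]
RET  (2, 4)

CALL sense[north]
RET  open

CALL push[north]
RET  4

CALL move[north]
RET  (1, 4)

CALL sense[east]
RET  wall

CALL sense[north]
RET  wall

CALL sense[west]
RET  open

CALL push[west]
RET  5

CALL move[west]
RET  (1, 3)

CALL sense[south]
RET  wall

CALL sense[north]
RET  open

CALL push[north]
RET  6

CALL move[north]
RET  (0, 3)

CALL sense[west]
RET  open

CALL push[west]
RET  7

CALL move[west]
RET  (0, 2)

CALL sense[south]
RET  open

CALL push[south]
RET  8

CALL move[south]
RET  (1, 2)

CALL sense[south]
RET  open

CALL push[south]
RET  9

CALL move[south]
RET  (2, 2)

CALL sense[south]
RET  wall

CALL sense[west]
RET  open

CALL push[west]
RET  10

CALL move[west]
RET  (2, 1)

CALL sense[south]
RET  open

CALL push[south]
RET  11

CALL move[south]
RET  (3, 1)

CALL sense[south]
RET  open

CALL push[south]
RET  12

CALL move[south]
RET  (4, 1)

CALL sense[south]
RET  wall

CALL sense[east]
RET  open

CALL push[east]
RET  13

CALL move[east]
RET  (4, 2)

CALL sense[south]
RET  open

CALL push[south]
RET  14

CALL move[south]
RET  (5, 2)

CALL sense[south]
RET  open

CALL push[south]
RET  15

CALL move[south]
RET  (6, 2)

CALL sense[south]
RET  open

CALL push[south]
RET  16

CALL move[south]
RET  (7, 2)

CALL sense[south]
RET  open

CALL push[south]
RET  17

CALL move[south]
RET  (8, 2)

CALL sense[east]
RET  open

CALL push[east]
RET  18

CALL move[east]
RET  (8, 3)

CALL sense[east]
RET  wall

CALL sense[north]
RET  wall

CALL pop[]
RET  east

CALL move[west]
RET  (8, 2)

CALL sense[west]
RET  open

CALL push[west]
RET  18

CALL move[west]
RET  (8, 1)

CALL sense[north]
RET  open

CALL push[north]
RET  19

CALL move[north]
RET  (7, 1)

CALL sense[north]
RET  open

CALL push[north]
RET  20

CALL move[north]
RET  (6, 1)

CALL sense[west]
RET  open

CALL push[west]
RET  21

CALL move[west]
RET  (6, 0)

CALL sense[south]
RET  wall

CALL sense[north]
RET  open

CALL push[north]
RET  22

CALL move[north]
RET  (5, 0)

CALL sense[north]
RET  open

CALL push[north]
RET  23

CALL move[north]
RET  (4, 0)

CALL sense[north]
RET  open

CALL push[north]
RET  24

CALL move[north]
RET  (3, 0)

CALL sense[north]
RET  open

CALL push[north]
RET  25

CALL move[north]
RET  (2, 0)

CALL sense[north]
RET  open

CALL push[north]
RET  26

CALL move[north]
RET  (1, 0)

CALL sense[east]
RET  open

CALL push[east]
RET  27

CALL move[east]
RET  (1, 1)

CALL sense[north]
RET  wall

CALL pop[]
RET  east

CALL move[west]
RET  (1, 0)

CALL sense[north]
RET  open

CALL push[north]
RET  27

CALL move[north]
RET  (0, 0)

CALL pop[]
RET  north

CALL move[south]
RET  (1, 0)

CALL pop[]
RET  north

CALL move[south]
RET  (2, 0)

CALL pop[]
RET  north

CALL move[south]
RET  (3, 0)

CALL pop[]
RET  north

CALL move[south]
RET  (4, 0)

CALL pop[]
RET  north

CALL move[south]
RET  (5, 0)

CALL pop[]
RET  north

CALL move[south]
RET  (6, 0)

CALL pop[]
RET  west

CALL move[east]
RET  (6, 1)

CALL pop[]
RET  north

CALL move[south]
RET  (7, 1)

CALL pop[]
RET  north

CALL move[south]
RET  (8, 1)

CALL sense[west]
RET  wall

CALL pop[]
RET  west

CALL move[east]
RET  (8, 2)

CALL pop[]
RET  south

CALL move[north]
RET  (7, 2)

CALL pop[]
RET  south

CALL move[north]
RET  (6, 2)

CALL sense[east]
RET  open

CALL push[east]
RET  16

CALL move[east]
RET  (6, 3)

CALL sense[east]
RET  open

CALL push[east]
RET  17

CALL move[east]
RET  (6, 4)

CALL sense[south]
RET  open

CALL push[south]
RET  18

CALL move[south]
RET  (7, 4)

CALL sense[east]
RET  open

CALL push[east]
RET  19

CALL move[east]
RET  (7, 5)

CALL sense[south]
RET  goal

CALL move[south]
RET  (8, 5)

Answer: (8, 5)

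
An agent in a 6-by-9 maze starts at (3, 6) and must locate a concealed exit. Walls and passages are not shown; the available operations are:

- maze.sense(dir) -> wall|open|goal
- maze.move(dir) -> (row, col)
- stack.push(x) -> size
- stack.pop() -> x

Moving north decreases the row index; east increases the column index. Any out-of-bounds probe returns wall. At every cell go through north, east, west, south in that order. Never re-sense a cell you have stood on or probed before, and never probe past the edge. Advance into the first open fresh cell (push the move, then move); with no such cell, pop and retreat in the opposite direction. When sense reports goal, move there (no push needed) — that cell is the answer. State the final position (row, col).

// sense(dir=north) => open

// push(x=north) => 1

// move(dir=north) => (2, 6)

// sense(dir=north) => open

// push(x=north) => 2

// move(dir=north) => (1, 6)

// sense(dir=north) => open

// push(x=north) => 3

// move(dir=north) => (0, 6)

// sense(dir=east) => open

// push(x=east) => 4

// move(dir=east) => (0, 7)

// sense(dir=east) => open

// push(x=east) => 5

// move(dir=east) => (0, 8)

// sense(dir=south) => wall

// pop() => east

// move(dir=west) => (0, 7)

// sense(dir=south) => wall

// pop() => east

// move(dir=west) => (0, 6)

// sense(dir=west) => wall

// pop() => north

// move(dir=south) => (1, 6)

// sense(dir=west) => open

// push(x=west) => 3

// move(dir=west) => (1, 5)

// sense(dir=west) => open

// push(x=west) => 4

// move(dir=west) => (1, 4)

// sense(dir=north) => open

// push(x=north) => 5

// move(dir=north) => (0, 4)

// sense(dir=west) => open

// push(x=west) => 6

// move(dir=west) => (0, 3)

// sense(dir=west) => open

// push(x=west) => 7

// move(dir=west) => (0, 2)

// sense(dir=west) => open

// push(x=west) => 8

// move(dir=west) => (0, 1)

// sense(dir=west) => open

// push(x=west) => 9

// move(dir=west) => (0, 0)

// sense(dir=south) => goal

// move(dir=south) => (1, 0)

Answer: (1, 0)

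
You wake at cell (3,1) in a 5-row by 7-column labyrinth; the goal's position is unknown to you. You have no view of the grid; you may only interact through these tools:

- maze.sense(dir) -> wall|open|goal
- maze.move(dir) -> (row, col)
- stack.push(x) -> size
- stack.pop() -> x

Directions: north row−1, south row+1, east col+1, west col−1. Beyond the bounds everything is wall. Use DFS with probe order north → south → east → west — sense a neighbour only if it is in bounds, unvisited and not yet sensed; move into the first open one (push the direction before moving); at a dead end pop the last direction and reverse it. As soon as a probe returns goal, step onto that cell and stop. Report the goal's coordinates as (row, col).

[in] maze.sense dir: north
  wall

[in] maze.sense dir: south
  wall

[in] maze.sense dir: east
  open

[in] stack.push x: east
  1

[in] maze.move dir: east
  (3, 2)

[in] maze.sense dir: north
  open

[in] stack.push x: north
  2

[in] maze.move dir: north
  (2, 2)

[in] maze.sense dir: north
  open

[in] stack.push x: north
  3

[in] maze.move dir: north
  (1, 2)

[in] maze.sense dir: north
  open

[in] stack.push x: north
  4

[in] maze.move dir: north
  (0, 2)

[in] maze.sense dir: east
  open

[in] stack.push x: east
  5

[in] maze.move dir: east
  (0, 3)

[in] maze.sense dir: south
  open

[in] stack.push x: south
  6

[in] maze.move dir: south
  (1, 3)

[in] maze.sense dir: south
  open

[in] stack.push x: south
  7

[in] maze.move dir: south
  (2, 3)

[in] maze.sense dir: south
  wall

[in] maze.sense dir: east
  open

[in] stack.push x: east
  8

[in] maze.move dir: east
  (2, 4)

[in] maze.sense dir: north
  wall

[in] maze.sense dir: south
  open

[in] stack.push x: south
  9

[in] maze.move dir: south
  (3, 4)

[in] maze.sense dir: south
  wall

[in] maze.sense dir: east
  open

[in] stack.push x: east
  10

[in] maze.move dir: east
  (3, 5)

[in] maze.sense dir: north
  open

[in] stack.push x: north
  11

[in] maze.move dir: north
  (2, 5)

[in] maze.sense dir: north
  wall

[in] maze.sense dir: east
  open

[in] stack.push x: east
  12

[in] maze.move dir: east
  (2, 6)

[in] maze.sense dir: north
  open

[in] stack.push x: north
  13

[in] maze.move dir: north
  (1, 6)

[in] maze.sense dir: north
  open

[in] stack.push x: north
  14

[in] maze.move dir: north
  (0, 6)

[in] maze.sense dir: west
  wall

[in] stack.pop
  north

[in] maze.move dir: south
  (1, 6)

[in] stack.pop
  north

[in] maze.move dir: south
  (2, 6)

[in] maze.sense dir: south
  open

[in] stack.push x: south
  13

[in] maze.move dir: south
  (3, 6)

[in] maze.sense dir: south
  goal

[in] maze.move dir: south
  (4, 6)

Answer: (4, 6)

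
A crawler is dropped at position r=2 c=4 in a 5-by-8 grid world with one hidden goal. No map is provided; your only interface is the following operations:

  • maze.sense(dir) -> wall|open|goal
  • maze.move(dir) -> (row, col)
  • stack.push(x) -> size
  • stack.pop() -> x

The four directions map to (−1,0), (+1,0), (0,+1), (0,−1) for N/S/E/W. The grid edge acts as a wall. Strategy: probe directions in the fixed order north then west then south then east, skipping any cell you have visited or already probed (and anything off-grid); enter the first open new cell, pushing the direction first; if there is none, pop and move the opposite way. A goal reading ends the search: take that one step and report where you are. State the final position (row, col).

→ maze.sense(dir=north)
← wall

→ maze.sense(dir=west)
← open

→ stack.push(x=west)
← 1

→ maze.move(dir=west)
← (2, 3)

→ maze.sense(dir=north)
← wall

→ maze.sense(dir=west)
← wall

→ maze.sense(dir=south)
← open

→ stack.push(x=south)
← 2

→ maze.move(dir=south)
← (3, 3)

→ maze.sense(dir=west)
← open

→ stack.push(x=west)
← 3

→ maze.move(dir=west)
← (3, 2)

→ maze.sense(dir=west)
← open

→ stack.push(x=west)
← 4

→ maze.move(dir=west)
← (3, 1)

→ maze.sense(dir=north)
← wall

→ maze.sense(dir=west)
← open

→ stack.push(x=west)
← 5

→ maze.move(dir=west)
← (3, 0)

→ maze.sense(dir=north)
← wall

→ maze.sense(dir=south)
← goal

→ maze.move(dir=south)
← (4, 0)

Answer: (4, 0)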